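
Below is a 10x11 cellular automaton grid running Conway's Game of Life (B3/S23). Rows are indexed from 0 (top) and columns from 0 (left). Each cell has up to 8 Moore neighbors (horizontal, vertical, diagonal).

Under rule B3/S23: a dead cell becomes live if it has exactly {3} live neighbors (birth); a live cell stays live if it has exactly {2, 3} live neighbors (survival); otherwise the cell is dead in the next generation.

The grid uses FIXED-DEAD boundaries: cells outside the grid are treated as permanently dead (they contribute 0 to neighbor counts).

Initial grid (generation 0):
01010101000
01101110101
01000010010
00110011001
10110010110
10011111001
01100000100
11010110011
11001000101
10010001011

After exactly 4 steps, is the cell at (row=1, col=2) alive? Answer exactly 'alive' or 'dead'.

Simulating step by step:
Generation 0 (given above): 52 live cells
Generation 1: 45 live cells
01010101000
11011000110
01001000111
00010110001
00000000111
10001110000
00000000101
00011101101
00011111100
11000000111
Generation 2: 36 live cells
11010000100
11010101001
11000001101
00001101000
00000001011
00000101101
00010000100
00010000000
00110000001
00001110110
Generation 3: 37 live cells
11001000000
00001011000
11100101110
00000001001
00001101011
00000011001
00001001110
00011000000
00110100010
00011100010
Generation 4: 35 live cells
00000100000
00111011000
01000100010
01001101001
00000101011
00001000001
00011111110
00100100010
00100100000
00110100000

Cell (1,2) at generation 4: 1 -> alive

Answer: alive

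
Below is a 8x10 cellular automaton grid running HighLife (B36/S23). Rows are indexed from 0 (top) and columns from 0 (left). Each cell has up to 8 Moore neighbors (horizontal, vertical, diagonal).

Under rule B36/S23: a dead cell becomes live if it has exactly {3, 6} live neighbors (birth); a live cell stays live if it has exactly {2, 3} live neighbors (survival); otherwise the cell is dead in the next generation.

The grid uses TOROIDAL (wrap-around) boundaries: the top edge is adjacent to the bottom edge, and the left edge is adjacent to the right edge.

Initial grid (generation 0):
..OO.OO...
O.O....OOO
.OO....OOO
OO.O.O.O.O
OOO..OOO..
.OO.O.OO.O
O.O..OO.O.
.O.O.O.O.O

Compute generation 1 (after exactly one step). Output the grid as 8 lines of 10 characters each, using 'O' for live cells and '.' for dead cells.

Answer: ...O.O....
O.........
...O......
..OOOOO.O.
..........
....OO...O
..........
OO.O..OOOO

Derivation:
Simulating step by step:
Generation 0 (given above): 42 live cells
Generation 1: 20 live cells
(generation 1 grid is the final answer)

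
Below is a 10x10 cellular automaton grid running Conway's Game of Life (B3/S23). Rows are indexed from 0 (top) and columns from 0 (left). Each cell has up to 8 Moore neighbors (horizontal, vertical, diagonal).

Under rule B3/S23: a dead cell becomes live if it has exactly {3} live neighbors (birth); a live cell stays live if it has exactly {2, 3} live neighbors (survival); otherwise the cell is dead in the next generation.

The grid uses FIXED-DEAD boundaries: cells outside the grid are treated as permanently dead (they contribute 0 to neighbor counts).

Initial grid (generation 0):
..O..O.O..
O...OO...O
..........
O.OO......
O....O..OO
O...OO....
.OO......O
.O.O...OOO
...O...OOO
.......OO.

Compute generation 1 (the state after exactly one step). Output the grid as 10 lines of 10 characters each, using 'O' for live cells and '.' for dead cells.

Answer: ....OOO...
....OOO...
.O.OO.....
.O........
O..O.O....
O...OO..OO
OOOOO....O
.O.O...O..
..O...O...
.......O.O

Derivation:
Simulating step by step:
Generation 0 (given above): 31 live cells
Generation 1: 31 live cells
(generation 1 grid is the final answer)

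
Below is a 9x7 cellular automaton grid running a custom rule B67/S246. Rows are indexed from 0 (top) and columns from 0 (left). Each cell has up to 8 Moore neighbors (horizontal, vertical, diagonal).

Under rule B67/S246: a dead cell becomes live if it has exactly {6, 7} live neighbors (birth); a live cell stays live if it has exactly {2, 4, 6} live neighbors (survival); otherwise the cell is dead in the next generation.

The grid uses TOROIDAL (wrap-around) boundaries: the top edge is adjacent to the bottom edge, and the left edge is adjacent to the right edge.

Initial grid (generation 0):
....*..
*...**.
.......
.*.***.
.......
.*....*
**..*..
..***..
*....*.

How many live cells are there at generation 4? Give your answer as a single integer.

Simulating step by step:
Generation 0 (given above): 18 live cells
Generation 1: 7 live cells
.......
....**.
.......
....*..
.......
.*.....
....*..
..*....
.....*.
Generation 2: 0 live cells
.......
.......
.......
.......
.......
.......
.......
.......
.......
Generation 3: 0 live cells
.......
.......
.......
.......
.......
.......
.......
.......
.......
Generation 4: 0 live cells
.......
.......
.......
.......
.......
.......
.......
.......
.......
Population at generation 4: 0

Answer: 0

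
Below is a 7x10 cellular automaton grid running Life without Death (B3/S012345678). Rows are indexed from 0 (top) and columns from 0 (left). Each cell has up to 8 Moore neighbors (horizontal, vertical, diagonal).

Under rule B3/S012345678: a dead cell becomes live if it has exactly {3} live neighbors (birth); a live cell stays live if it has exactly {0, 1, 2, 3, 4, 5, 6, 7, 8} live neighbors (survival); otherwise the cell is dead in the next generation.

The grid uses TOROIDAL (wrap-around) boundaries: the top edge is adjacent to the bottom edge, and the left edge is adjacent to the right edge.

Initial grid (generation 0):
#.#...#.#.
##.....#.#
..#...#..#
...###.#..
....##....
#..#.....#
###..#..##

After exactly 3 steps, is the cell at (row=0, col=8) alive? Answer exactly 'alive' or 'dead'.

Answer: alive

Derivation:
Simulating step by step:
Generation 0 (given above): 26 live cells
Generation 1: 39 live cells
#.#...#.#.
###...##.#
.#######.#
...###.#..
....###...
#.##.#..##
####.#.###
Generation 2: 46 live cells
#.#..##.#.
###.#.##.#
.#######.#
...###.##.
..#.######
#.##.#..##
####.#.###
Generation 3: 50 live cells
#.#..##.#.
###.#.##.#
.#######.#
##.###.##.
###.######
#.##.#..##
####.#.###

Cell (0,8) at generation 3: 1 -> alive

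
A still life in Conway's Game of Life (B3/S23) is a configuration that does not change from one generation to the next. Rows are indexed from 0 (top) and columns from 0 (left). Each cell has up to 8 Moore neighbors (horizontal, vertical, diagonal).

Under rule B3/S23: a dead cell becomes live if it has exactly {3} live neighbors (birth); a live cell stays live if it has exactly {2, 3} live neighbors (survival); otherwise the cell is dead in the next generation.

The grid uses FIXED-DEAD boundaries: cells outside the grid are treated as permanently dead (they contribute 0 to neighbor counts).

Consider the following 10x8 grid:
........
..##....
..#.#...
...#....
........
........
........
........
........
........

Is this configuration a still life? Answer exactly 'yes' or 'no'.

Compute generation 1 and compare to generation 0 (given above):
Generation 1:
........
..##....
..#.#...
...#....
........
........
........
........
........
........
The grids are IDENTICAL -> still life.

Answer: yes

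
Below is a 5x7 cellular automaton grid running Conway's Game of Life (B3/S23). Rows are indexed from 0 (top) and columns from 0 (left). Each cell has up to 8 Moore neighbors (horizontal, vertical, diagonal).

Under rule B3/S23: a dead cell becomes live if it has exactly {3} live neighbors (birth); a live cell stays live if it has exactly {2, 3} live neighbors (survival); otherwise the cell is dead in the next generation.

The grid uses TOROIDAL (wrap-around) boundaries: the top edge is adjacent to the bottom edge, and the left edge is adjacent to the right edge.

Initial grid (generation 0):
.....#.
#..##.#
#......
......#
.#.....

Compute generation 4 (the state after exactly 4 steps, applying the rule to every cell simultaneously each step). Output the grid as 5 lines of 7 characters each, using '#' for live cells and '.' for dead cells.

Answer: .#..#..
..#.#..
.##....
.#..#..
.....#.

Derivation:
Simulating step by step:
Generation 0 (given above): 8 live cells
Generation 1: 11 live cells
#...###
#...###
#....#.
#......
.......
Generation 2: 10 live cells
#...#..
.#.....
##..##.
......#
#....#.
Generation 3: 15 live cells
##....#
.#..###
##...##
.#..#..
#....#.
Generation 4: 9 live cells
(generation 4 grid is the final answer)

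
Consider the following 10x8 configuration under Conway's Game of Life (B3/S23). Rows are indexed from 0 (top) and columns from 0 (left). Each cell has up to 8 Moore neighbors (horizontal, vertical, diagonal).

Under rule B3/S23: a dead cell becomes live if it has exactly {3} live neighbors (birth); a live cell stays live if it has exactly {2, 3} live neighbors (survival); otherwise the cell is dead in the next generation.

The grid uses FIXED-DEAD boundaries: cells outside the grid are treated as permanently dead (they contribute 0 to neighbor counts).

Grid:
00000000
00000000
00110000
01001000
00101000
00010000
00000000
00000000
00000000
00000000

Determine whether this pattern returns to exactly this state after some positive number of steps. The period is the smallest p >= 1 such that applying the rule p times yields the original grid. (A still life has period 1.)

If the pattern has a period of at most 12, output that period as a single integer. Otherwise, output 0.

Simulating and comparing each generation to the original:
Gen 0 (original, given above): 7 live cells
Gen 1: 7 live cells, MATCHES original -> period = 1

Answer: 1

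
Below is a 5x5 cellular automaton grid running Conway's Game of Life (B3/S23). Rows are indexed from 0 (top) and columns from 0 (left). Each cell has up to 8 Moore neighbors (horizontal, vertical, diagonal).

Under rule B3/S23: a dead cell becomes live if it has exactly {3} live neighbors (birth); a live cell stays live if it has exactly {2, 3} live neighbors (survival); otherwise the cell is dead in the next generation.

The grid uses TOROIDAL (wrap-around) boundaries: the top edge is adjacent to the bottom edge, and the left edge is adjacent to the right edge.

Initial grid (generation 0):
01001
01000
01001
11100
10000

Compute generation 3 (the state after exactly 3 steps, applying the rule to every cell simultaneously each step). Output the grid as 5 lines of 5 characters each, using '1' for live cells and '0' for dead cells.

Answer: 00011
00001
01010
10010
10101

Derivation:
Simulating step by step:
Generation 0 (given above): 9 live cells
Generation 1: 7 live cells
01000
01100
00000
00101
00101
Generation 2: 11 live cells
11010
01100
01110
00000
11100
Generation 3: 10 live cells
(generation 3 grid is the final answer)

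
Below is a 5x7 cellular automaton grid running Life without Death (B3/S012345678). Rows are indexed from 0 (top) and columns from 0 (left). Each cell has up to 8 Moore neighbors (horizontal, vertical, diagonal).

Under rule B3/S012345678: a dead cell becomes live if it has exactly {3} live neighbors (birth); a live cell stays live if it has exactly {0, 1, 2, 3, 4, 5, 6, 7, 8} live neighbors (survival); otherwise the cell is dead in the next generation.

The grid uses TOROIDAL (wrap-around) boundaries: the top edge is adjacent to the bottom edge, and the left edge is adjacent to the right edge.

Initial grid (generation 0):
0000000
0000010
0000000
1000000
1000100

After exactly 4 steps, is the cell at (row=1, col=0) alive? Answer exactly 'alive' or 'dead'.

Simulating step by step:
Generation 0 (given above): 4 live cells
Generation 1: 4 live cells
0000000
0000010
0000000
1000000
1000100
Generation 2: 4 live cells
0000000
0000010
0000000
1000000
1000100
Generation 3: 4 live cells
0000000
0000010
0000000
1000000
1000100
Generation 4: 4 live cells
0000000
0000010
0000000
1000000
1000100

Cell (1,0) at generation 4: 0 -> dead

Answer: dead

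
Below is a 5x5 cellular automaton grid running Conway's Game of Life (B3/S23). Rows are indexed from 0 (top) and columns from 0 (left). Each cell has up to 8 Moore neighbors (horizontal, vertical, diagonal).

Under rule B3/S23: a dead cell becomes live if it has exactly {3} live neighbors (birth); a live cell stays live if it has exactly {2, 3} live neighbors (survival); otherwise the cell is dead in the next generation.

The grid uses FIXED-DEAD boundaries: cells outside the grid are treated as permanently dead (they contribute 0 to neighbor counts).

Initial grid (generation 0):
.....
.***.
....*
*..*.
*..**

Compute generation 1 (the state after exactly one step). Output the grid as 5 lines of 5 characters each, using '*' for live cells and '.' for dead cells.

Simulating step by step:
Generation 0 (given above): 9 live cells
Generation 1: 8 live cells
(generation 1 grid is the final answer)

Answer: ..*..
..**.
.*..*
...*.
...**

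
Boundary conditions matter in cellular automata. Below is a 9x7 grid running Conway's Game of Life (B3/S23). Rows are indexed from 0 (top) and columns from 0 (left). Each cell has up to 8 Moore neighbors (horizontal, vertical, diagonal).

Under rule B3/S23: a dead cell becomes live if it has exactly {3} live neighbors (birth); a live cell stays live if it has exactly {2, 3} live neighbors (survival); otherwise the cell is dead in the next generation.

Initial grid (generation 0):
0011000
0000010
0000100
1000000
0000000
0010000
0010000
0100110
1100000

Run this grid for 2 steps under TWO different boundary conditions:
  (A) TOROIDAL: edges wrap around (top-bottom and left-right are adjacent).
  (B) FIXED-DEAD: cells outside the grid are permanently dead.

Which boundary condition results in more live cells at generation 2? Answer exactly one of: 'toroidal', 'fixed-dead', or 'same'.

Answer: toroidal

Derivation:
Under TOROIDAL boundary, generation 2:
1100000
0011000
0000000
0000000
0000000
0010000
1001000
0000100
0001000
Population = 9

Under FIXED-DEAD boundary, generation 2:
0000000
0000000
0000000
0000000
0000000
0010000
1001000
0001000
1010000
Population = 6

Comparison: toroidal=9, fixed-dead=6 -> toroidal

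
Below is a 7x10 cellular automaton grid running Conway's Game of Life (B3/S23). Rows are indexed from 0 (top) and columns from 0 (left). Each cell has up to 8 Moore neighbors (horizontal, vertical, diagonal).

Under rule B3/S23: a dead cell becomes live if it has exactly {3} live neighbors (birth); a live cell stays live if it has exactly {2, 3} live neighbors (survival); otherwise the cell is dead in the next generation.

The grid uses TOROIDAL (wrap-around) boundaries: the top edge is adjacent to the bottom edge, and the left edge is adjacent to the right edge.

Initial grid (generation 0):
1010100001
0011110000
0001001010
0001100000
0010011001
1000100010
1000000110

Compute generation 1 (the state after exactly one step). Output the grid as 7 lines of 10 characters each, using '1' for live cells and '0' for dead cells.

Simulating step by step:
Generation 0 (given above): 23 live cells
Generation 1: 26 live cells
(generation 1 grid is the final answer)

Answer: 1010110011
0110010001
0000000000
0011101100
0000010001
1100011010
1001000110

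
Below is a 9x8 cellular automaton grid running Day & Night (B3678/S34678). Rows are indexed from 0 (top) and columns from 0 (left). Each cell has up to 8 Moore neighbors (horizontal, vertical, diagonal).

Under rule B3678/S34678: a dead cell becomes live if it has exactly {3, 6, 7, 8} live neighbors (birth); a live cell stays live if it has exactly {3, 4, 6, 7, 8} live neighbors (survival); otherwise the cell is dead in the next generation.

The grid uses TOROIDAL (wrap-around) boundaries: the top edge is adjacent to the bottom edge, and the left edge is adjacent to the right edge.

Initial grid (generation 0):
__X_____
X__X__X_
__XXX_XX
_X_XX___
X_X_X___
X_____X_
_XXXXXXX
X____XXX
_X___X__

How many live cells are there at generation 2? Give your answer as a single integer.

Simulating step by step:
Generation 0 (given above): 30 live cells
Generation 1: 29 live cells
_X______
_X_XXX__
XXX_X__X
XX_XX__X
_____X_X
X_____X_
_X__X_XX
X__X__XX
X______X
Generation 2: 30 live cells
__X_X___
_X_XX___
X__X__XX
XX_XXX_X
_X__X__X
X_____X_
______XX
_X___XXX
XX____XX
Population at generation 2: 30

Answer: 30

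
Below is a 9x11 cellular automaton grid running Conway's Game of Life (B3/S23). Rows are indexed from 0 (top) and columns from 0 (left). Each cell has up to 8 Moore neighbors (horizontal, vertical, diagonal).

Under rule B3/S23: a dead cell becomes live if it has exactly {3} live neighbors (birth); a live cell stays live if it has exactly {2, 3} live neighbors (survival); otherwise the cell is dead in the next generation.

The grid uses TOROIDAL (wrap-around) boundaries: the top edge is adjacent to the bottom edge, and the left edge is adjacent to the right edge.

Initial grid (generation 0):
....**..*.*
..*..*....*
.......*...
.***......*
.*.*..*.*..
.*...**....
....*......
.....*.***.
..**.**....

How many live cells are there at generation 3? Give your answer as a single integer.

Answer: 20

Derivation:
Simulating step by step:
Generation 0 (given above): 28 live cells
Generation 1: 32 live cells
..*......*.
....***..*.
**.*.......
**.*...*...
.*.*****...
..*.****...
....*..**..
...*.*.**..
...*.......
Generation 2: 30 live cells
...***.....
.*****....*
**.*.**...*
...*.*.*...
**......*..
..*........
...........
...*..***..
..***...*..
Generation 3: 20 live cells
.*.........
.*........*
.*........*
.....*.*..*
.**........
.*.........
.......*...
..***..**..
..*...*.*..
Population at generation 3: 20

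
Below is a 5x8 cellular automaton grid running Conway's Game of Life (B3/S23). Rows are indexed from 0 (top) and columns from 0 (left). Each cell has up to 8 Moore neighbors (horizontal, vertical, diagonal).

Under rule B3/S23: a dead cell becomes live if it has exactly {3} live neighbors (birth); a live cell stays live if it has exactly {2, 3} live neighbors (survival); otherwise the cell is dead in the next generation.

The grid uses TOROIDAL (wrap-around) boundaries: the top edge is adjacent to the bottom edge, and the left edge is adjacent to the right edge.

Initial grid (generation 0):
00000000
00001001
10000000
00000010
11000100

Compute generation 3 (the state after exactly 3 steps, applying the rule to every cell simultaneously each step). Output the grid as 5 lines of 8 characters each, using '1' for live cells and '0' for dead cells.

Simulating step by step:
Generation 0 (given above): 7 live cells
Generation 1: 5 live cells
10000000
00000000
00000001
11000001
00000000
Generation 2: 5 live cells
00000000
00000000
00000001
10000001
01000001
Generation 3: 5 live cells
(generation 3 grid is the final answer)

Answer: 00000000
00000000
10000001
00000011
00000001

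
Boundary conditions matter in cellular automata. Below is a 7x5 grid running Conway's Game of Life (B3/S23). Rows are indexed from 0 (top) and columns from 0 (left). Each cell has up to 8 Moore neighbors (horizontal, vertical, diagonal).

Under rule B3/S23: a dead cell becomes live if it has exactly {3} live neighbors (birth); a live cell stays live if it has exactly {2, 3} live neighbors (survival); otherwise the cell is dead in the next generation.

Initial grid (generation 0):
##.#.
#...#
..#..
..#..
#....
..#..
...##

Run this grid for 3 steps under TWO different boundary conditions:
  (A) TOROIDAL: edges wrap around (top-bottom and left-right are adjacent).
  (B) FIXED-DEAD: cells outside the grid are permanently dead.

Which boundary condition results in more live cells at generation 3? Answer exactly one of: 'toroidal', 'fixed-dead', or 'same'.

Under TOROIDAL boundary, generation 3:
.....
.....
.##.#
#...#
#.#.#
##...
..#..
Population = 11

Under FIXED-DEAD boundary, generation 3:
###..
...#.
.....
#....
..#..
.....
.....
Population = 6

Comparison: toroidal=11, fixed-dead=6 -> toroidal

Answer: toroidal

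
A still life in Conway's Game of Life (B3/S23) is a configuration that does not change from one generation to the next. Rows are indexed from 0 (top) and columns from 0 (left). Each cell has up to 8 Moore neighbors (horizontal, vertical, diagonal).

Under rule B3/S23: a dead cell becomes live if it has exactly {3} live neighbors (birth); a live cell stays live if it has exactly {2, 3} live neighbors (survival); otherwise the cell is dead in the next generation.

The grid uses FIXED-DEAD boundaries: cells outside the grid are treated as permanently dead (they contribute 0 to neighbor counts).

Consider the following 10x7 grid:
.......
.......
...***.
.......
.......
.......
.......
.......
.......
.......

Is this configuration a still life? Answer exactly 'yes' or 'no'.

Answer: no

Derivation:
Compute generation 1 and compare to generation 0 (given above):
Generation 1:
.......
....*..
....*..
....*..
.......
.......
.......
.......
.......
.......
Cell (1,4) differs: gen0=0 vs gen1=1 -> NOT a still life.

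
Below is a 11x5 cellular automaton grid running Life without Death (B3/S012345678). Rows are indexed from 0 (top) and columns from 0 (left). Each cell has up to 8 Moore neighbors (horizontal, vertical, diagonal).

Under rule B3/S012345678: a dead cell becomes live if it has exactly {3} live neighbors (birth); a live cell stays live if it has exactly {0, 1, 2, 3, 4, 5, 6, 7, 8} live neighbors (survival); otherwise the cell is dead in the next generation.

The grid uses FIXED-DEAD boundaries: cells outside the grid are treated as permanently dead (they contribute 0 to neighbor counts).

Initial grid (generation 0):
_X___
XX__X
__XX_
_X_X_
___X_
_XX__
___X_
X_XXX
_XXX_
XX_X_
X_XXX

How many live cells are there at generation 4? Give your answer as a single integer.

Answer: 41

Derivation:
Simulating step by step:
Generation 0 (given above): 26 live cells
Generation 1: 34 live cells
XX___
XX_XX
X_XXX
_X_XX
_X_X_
_XXX_
___XX
X_XXX
_XXX_
XX_X_
X_XXX
Generation 2: 37 live cells
XXX__
XX_XX
X_XXX
XX_XX
XX_X_
_XXX_
___XX
X_XXX
_XXX_
XX_X_
X_XXX
Generation 3: 39 live cells
XXXX_
XX_XX
X_XXX
XX_XX
XX_X_
XXXX_
___XX
X_XXX
_XXX_
XX_X_
X_XXX
Generation 4: 41 live cells
XXXXX
XX_XX
X_XXX
XX_XX
XX_X_
XXXX_
X__XX
X_XXX
_XXX_
XX_X_
X_XXX
Population at generation 4: 41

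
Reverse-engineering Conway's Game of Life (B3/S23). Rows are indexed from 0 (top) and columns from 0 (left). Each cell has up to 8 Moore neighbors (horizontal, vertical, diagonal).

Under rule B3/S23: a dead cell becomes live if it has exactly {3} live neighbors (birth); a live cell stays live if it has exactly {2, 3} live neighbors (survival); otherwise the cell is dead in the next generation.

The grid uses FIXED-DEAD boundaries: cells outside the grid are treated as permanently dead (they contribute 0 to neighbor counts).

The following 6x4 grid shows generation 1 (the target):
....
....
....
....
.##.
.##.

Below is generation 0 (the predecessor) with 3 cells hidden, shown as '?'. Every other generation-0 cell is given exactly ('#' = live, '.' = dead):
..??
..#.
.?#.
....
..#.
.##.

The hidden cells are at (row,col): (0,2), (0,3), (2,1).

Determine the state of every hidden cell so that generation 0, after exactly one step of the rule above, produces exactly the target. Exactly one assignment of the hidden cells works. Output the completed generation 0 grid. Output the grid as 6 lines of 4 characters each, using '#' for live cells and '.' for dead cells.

Hidden generation-0 cells (in order): (0,2), (0,3), (2,1).
A hidden cell only influences target cells in its own 3x3 neighborhood. Try each of the 2^3 = 8 assignments, step the completed generation 0 forward once under B3/S23, and compare with the target:
  (0,2)=. (0,3)=. (2,1)=. -> step reproduces the target at every cell -> ACCEPT
  (0,2)=. (0,3)=. (2,1)=# -> step gives (1,1)='#' but target has '.' -> reject
  (0,2)=. (0,3)=# (2,1)=. -> step gives (1,2)='#' but target has '.' -> reject
  (0,2)=. (0,3)=# (2,1)=# -> step gives (1,1)='#' but target has '.' -> reject
  (0,2)=# (0,3)=. (2,1)=. -> step gives (1,1)='#' but target has '.' -> reject
  (0,2)=# (0,3)=. (2,1)=# -> step gives (1,2)='#' but target has '.' -> reject
  (0,2)=# (0,3)=# (2,1)=. -> step gives (0,2)='#' but target has '.' -> reject
  (0,2)=# (0,3)=# (2,1)=# -> step gives (0,2)='#' but target has '.' -> reject
Unique solution: (0,2)=dead, (0,3)=dead, (2,1)=dead.
Check: live-neighbor counts of every cell in the completed generation 0:
0111
0212
0212
0222
1322
1222
Applying B3/S23 to generation 0 with these counts gives:
....
....
....
....
.##.
.##.
which matches the target exactly.

Answer: ....
..#.
..#.
....
..#.
.##.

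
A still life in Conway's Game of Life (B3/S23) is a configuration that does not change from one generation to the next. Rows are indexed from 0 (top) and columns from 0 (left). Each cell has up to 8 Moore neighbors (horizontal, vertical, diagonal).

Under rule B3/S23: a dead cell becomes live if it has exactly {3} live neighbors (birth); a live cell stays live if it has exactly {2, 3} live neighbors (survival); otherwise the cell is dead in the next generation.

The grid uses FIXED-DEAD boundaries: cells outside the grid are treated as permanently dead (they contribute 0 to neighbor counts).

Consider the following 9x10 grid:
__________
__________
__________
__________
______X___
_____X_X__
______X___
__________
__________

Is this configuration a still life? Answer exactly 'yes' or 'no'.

Compute generation 1 and compare to generation 0 (given above):
Generation 1:
__________
__________
__________
__________
______X___
_____X_X__
______X___
__________
__________
The grids are IDENTICAL -> still life.

Answer: yes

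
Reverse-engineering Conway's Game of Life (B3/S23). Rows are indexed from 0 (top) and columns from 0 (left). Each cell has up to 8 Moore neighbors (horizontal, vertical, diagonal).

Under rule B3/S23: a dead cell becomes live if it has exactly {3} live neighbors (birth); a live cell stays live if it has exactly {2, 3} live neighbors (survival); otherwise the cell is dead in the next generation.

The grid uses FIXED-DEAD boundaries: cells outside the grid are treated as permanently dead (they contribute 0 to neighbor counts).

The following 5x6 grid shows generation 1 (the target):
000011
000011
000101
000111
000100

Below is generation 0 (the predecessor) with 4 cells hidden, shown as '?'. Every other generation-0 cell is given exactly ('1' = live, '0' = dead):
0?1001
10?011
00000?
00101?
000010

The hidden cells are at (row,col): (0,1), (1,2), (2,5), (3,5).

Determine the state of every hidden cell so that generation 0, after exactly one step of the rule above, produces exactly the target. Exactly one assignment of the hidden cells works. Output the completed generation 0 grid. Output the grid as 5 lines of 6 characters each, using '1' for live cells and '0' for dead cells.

Hidden generation-0 cells (in order): (0,1), (1,2), (2,5), (3,5).
A hidden cell only influences target cells in its own 3x3 neighborhood. Try each of the 2^4 = 16 assignments, step the completed generation 0 forward once under B3/S23, and compare with the target:
  (0,1)=0 (1,2)=0 (2,5)=0 (3,5)=0 -> step gives (2,4)='1' but target has '0' -> reject
  (0,1)=0 (1,2)=0 (2,5)=0 (3,5)=1 -> step gives (2,5)='0' but target has '1' -> reject
  (0,1)=0 (1,2)=0 (2,5)=1 (3,5)=0 -> step reproduces the target at every cell -> ACCEPT
  (0,1)=0 (1,2)=0 (2,5)=1 (3,5)=1 -> step gives (2,5)='0' but target has '1' -> reject
  (0,1)=0 (1,2)=1 (2,5)=0 (3,5)=0 -> step gives (0,1)='1' but target has '0' -> reject
  (0,1)=0 (1,2)=1 (2,5)=0 (3,5)=1 -> step gives (0,1)='1' but target has '0' -> reject
  (0,1)=0 (1,2)=1 (2,5)=1 (3,5)=0 -> step gives (0,1)='1' but target has '0' -> reject
  (0,1)=0 (1,2)=1 (2,5)=1 (3,5)=1 -> step gives (0,1)='1' but target has '0' -> reject
  (0,1)=1 (1,2)=0 (2,5)=0 (3,5)=0 -> step gives (0,1)='1' but target has '0' -> reject
  (0,1)=1 (1,2)=0 (2,5)=0 (3,5)=1 -> step gives (0,1)='1' but target has '0' -> reject
  (0,1)=1 (1,2)=0 (2,5)=1 (3,5)=0 -> step gives (0,1)='1' but target has '0' -> reject
  (0,1)=1 (1,2)=0 (2,5)=1 (3,5)=1 -> step gives (0,1)='1' but target has '0' -> reject
  (0,1)=1 (1,2)=1 (2,5)=0 (3,5)=0 -> step gives (0,1)='1' but target has '0' -> reject
  (0,1)=1 (1,2)=1 (2,5)=0 (3,5)=1 -> step gives (0,1)='1' but target has '0' -> reject
  (0,1)=1 (1,2)=1 (2,5)=1 (3,5)=0 -> step gives (0,1)='1' but target has '0' -> reject
  (0,1)=1 (1,2)=1 (2,5)=1 (3,5)=1 -> step gives (0,1)='1' but target has '0' -> reject
Unique solution: (0,1)=dead, (1,2)=dead, (2,5)=live, (3,5)=dead.
Check: live-neighbor counts of every cell in the completed generation 0:
120232
021233
121343
010323
011312
Applying B3/S23 to generation 0 with these counts gives:
000011
000011
000101
000111
000100
which matches the target exactly.

Answer: 001001
100011
000001
001010
000010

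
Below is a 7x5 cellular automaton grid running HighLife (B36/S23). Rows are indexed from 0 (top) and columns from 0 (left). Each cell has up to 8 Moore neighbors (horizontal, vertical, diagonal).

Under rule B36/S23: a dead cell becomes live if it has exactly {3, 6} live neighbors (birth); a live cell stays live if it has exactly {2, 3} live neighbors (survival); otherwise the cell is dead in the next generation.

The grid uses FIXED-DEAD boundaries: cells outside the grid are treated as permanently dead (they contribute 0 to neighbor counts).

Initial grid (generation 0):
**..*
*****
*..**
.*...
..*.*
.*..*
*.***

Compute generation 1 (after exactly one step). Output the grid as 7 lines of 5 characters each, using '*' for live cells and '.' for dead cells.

Simulating step by step:
Generation 0 (given above): 20 live cells
Generation 1: 17 live cells
(generation 1 grid is the final answer)

Answer: *...*
.....
*...*
.**.*
.***.
.*.**
.****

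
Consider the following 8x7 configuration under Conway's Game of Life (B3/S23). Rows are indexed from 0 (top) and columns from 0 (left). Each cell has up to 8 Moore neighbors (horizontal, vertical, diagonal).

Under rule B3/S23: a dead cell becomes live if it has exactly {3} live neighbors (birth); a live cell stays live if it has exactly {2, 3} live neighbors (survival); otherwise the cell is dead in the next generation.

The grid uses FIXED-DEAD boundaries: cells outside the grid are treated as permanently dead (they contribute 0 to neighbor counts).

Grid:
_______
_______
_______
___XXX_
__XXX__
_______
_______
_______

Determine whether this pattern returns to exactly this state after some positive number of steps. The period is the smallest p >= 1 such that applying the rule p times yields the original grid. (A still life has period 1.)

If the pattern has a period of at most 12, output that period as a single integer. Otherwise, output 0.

Answer: 2

Derivation:
Simulating and comparing each generation to the original:
Gen 0 (original, given above): 6 live cells
Gen 1: 6 live cells, differs from original
Gen 2: 6 live cells, MATCHES original -> period = 2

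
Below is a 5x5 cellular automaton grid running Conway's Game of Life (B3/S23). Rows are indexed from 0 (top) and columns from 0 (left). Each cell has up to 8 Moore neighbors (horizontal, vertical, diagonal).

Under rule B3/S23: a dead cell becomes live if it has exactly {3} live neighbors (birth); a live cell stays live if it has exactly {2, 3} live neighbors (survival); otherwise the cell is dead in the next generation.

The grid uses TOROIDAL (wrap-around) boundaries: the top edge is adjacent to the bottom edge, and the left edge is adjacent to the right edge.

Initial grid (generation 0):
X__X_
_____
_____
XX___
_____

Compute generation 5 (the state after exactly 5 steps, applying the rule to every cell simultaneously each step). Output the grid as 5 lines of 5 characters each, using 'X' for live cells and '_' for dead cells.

Answer: _____
_____
_____
_____
XX__X

Derivation:
Simulating step by step:
Generation 0 (given above): 4 live cells
Generation 1: 3 live cells
_____
_____
_____
_____
XX__X
Generation 2: 3 live cells
X____
_____
_____
X____
X____
Generation 3: 3 live cells
_____
_____
_____
_____
XX__X
Generation 4: 3 live cells
X____
_____
_____
X____
X____
Generation 5: 3 live cells
(generation 5 grid is the final answer)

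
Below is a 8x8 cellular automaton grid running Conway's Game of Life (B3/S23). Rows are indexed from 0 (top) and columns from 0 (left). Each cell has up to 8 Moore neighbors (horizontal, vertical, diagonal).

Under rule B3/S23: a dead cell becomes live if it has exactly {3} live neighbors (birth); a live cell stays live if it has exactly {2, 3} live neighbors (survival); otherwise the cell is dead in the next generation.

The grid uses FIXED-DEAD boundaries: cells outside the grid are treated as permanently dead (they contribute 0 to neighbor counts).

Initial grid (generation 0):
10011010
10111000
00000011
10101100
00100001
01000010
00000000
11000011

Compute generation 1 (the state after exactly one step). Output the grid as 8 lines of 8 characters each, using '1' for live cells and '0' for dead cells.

Simulating step by step:
Generation 0 (given above): 22 live cells
Generation 1: 23 live cells
(generation 1 grid is the final answer)

Answer: 01101100
01101011
00100010
01010101
00110110
00000000
11000011
00000000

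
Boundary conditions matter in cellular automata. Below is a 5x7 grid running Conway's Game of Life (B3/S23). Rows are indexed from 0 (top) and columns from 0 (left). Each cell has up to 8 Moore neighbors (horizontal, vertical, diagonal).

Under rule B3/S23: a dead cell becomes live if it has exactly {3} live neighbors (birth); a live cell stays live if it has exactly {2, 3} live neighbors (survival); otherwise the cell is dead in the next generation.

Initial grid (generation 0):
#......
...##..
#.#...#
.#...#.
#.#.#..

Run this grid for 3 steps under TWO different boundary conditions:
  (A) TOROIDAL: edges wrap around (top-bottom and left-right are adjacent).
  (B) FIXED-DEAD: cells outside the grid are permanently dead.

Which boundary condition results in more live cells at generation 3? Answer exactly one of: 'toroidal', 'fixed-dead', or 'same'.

Answer: toroidal

Derivation:
Under TOROIDAL boundary, generation 3:
.....#.
.......
.......
#######
#..####
Population = 13

Under FIXED-DEAD boundary, generation 3:
.......
.......
##..#..
#......
.#.....
Population = 5

Comparison: toroidal=13, fixed-dead=5 -> toroidal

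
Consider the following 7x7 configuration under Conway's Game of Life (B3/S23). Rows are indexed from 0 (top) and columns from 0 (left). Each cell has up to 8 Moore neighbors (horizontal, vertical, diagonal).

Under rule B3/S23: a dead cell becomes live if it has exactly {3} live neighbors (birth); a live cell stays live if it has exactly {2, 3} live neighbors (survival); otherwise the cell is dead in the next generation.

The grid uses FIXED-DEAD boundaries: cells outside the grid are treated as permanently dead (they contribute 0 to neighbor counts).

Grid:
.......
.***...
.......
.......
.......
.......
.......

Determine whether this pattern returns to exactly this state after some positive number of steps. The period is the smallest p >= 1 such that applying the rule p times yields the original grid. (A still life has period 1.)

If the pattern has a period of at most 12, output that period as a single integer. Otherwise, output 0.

Simulating and comparing each generation to the original:
Gen 0 (original, given above): 3 live cells
Gen 1: 3 live cells, differs from original
Gen 2: 3 live cells, MATCHES original -> period = 2

Answer: 2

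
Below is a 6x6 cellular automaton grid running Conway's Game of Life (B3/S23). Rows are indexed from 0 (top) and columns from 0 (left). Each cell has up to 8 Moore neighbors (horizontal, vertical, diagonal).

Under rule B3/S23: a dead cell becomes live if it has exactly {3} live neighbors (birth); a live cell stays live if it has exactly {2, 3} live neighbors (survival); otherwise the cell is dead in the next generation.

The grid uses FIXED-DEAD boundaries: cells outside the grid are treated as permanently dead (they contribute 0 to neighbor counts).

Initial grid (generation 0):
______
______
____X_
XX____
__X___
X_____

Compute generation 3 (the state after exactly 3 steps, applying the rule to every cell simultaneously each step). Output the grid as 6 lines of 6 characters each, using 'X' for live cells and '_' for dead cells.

Answer: ______
______
______
______
______
______

Derivation:
Simulating step by step:
Generation 0 (given above): 5 live cells
Generation 1: 2 live cells
______
______
______
_X____
X_____
______
Generation 2: 0 live cells
______
______
______
______
______
______
Generation 3: 0 live cells
(generation 3 grid is the final answer)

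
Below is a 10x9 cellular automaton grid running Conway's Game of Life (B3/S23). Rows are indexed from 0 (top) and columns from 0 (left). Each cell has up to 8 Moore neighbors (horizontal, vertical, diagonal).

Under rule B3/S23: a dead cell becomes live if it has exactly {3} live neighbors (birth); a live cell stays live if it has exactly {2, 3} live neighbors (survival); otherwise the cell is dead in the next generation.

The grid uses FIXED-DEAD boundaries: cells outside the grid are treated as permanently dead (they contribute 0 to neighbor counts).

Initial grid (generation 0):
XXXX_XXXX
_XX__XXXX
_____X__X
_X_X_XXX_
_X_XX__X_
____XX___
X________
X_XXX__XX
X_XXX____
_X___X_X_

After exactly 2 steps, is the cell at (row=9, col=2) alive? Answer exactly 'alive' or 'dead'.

Answer: alive

Derivation:
Simulating step by step:
Generation 0 (given above): 41 live cells
Generation 1: 32 live cells
X__XXX__X
X__X_____
_X______X
___X_X_XX
___X___X_
___XXX___
_X___X___
X_X_X____
X____XXXX
_XXXX____
Generation 2: 41 live cells
___XX____
XXXX_____
__X_X__XX
__X_X_XXX
__XX_X_XX
__XX_XX__
_XX__X___
X___X__X_
X____XXX_
_XXXXXXX_

Cell (9,2) at generation 2: 1 -> alive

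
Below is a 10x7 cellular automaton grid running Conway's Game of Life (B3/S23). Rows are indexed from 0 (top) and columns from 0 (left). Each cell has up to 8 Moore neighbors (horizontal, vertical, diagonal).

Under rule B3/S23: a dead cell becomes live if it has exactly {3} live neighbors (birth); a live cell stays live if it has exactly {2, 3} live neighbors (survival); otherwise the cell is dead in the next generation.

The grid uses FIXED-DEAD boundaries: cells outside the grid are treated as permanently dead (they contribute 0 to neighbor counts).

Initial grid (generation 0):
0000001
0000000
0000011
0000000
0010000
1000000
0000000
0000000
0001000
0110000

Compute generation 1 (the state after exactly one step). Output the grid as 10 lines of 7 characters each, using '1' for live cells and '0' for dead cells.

Answer: 0000000
0000011
0000000
0000000
0000000
0000000
0000000
0000000
0010000
0010000

Derivation:
Simulating step by step:
Generation 0 (given above): 8 live cells
Generation 1: 4 live cells
(generation 1 grid is the final answer)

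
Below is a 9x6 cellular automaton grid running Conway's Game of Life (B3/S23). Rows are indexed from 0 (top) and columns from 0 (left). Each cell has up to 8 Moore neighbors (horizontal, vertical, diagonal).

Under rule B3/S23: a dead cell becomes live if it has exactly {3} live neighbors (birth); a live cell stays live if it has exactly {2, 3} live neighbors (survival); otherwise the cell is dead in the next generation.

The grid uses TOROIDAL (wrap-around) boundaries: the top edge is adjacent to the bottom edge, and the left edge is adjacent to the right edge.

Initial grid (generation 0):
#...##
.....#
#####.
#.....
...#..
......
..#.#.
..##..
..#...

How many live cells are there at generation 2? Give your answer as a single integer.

Simulating step by step:
Generation 0 (given above): 16 live cells
Generation 1: 20 live cells
#...##
..#...
#####.
#...##
......
...#..
..#...
.##...
.##.##
Generation 2: 18 live cells
#.#.#.
..#...
#.#.#.
#.#.#.
....##
......
.###..
#.....
..#.#.
Population at generation 2: 18

Answer: 18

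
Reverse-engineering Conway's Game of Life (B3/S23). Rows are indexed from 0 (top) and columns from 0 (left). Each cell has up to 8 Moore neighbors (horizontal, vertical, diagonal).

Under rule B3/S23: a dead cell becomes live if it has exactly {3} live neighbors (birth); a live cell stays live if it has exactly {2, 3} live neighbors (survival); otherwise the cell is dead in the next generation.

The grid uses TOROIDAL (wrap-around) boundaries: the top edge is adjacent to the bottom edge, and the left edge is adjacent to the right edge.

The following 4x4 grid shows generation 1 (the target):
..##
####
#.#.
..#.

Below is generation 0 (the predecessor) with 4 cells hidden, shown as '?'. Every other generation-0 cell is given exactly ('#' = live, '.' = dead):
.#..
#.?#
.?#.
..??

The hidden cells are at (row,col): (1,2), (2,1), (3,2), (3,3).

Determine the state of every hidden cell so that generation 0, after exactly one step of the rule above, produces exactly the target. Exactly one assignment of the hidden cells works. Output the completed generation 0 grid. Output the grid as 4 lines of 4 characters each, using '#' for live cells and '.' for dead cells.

Answer: .#..
#..#
..#.
...#

Derivation:
Hidden generation-0 cells (in order): (1,2), (2,1), (3,2), (3,3).
A hidden cell only influences target cells in its own 3x3 neighborhood. Try each of the 2^4 = 16 assignments, step the completed generation 0 forward once under B3/S23, and compare with the target:
  (1,2)=. (2,1)=. (3,2)=. (3,3)=. -> step gives (0,0)='#' but target has '.' -> reject
  (1,2)=. (2,1)=. (3,2)=. (3,3)=# -> step reproduces the target at every cell -> ACCEPT
  (1,2)=. (2,1)=. (3,2)=# (3,3)=. -> step gives (0,0)='#' but target has '.' -> reject
  (1,2)=. (2,1)=. (3,2)=# (3,3)=# -> step gives (0,1)='#' but target has '.' -> reject
  (1,2)=. (2,1)=# (3,2)=. (3,3)=. -> step gives (0,0)='#' but target has '.' -> reject
  (1,2)=. (2,1)=# (3,2)=. (3,3)=# -> step gives (1,1)='.' but target has '#' -> reject
  (1,2)=. (2,1)=# (3,2)=# (3,3)=. -> step gives (0,0)='#' but target has '.' -> reject
  (1,2)=. (2,1)=# (3,2)=# (3,3)=# -> step gives (0,1)='#' but target has '.' -> reject
  (1,2)=# (2,1)=. (3,2)=. (3,3)=. -> step gives (0,0)='#' but target has '.' -> reject
  (1,2)=# (2,1)=. (3,2)=. (3,3)=# -> step gives (0,1)='#' but target has '.' -> reject
  (1,2)=# (2,1)=. (3,2)=# (3,3)=. -> step gives (0,0)='#' but target has '.' -> reject
  (1,2)=# (2,1)=. (3,2)=# (3,3)=# -> step gives (0,1)='#' but target has '.' -> reject
  (1,2)=# (2,1)=# (3,2)=. (3,3)=. -> step gives (0,0)='#' but target has '.' -> reject
  (1,2)=# (2,1)=# (3,2)=. (3,3)=# -> step gives (0,1)='#' but target has '.' -> reject
  (1,2)=# (2,1)=# (3,2)=# (3,3)=. -> step gives (0,0)='#' but target has '.' -> reject
  (1,2)=# (2,1)=# (3,2)=# (3,3)=# -> step gives (0,1)='#' but target has '.' -> reject
Unique solution: (1,2)=dead, (2,1)=dead, (3,2)=dead, (3,3)=live.
Check: live-neighbor counts of every cell in the completed generation 0:
4133
2332
3224
2231
Applying B3/S23 to generation 0 with these counts gives:
..##
####
#.#.
..#.
which matches the target exactly.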